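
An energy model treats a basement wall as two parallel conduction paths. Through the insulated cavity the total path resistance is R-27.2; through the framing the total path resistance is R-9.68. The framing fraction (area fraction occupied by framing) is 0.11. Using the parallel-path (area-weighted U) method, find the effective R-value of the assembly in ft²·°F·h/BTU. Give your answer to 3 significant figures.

U_eff = 0.89/27.2 + 0.11/9.68 = 0.03272 + 0.01136 = 0.04408
R_eff = 1/U_eff = 22.68 ft²·°F·h/BTU

22.7 ft²·°F·h/BTU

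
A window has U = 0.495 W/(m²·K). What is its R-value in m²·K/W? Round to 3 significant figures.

R = 1/U = 1/0.495 = 2.02

2.02 m²·K/W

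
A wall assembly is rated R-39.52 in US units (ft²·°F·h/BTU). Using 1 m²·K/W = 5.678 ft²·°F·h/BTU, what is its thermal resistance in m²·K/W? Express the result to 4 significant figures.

6.960 m²·K/W

R_SI = 39.52/5.678 = 6.9602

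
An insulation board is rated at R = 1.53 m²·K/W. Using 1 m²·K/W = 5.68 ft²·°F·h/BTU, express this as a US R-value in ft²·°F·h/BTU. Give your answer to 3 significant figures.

R_US = 1.53 × 5.68 = 8.69

8.69 ft²·°F·h/BTU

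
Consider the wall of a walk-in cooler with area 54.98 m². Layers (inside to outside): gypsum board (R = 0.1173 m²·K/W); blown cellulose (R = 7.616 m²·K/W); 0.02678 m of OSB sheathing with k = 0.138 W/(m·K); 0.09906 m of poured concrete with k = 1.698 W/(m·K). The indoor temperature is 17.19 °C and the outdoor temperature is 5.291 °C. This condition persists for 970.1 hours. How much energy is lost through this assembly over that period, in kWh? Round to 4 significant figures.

0.02678/0.138 = 0.19406
0.09906/1.698 = 0.058339
R_total = 0.1173 + 7.616 + 0.19406 + 0.058339 = 7.9857 m²·K/W
Q = 54.98 × (17.19 − 5.291) / 7.9857 = 81.922 W
E = 81.922 W × 970.1 h / 1000 = 79.473 kWh

79.47 kWh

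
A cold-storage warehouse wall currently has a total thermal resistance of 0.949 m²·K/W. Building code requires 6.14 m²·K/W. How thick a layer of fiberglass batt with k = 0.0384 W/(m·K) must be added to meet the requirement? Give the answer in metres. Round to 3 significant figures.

0.199 m

ΔR = 6.14 − 0.949 = 5.191 m²·K/W
L = ΔR × k = 5.191 × 0.0384 = 0.1993 m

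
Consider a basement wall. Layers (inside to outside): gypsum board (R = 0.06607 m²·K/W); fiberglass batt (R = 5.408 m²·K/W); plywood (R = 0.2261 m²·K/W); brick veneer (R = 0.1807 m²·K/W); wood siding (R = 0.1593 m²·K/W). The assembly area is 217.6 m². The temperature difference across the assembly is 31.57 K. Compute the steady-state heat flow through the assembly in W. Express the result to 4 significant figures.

1137 W

R_total = 0.06607 + 5.408 + 0.2261 + 0.1807 + 0.1593 = 6.0402 m²·K/W
Q = A·ΔT/R = 217.6 × 31.57 / 6.0402 = 1137.3 W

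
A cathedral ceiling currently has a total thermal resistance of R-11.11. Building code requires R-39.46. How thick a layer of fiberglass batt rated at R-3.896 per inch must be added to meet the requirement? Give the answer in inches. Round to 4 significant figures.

ΔR = 39.46 − 11.11 = 28.35 ft²·°F·h/BTU
L = ΔR / (R/in) = 28.35/3.896 = 7.2767 in

7.277 in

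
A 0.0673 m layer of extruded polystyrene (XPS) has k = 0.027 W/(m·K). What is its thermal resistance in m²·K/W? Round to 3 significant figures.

2.49 m²·K/W

R = L/k = 0.0673/0.027 = 2.493 m²·K/W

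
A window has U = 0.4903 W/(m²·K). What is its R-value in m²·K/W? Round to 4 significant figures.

2.040 m²·K/W

R = 1/U = 1/0.4903 = 2.0396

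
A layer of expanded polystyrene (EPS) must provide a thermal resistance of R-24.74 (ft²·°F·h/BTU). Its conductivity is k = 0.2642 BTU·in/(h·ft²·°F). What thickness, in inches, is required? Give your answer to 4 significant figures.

L = R × k = 24.74 × 0.2642 = 6.5363 in

6.536 in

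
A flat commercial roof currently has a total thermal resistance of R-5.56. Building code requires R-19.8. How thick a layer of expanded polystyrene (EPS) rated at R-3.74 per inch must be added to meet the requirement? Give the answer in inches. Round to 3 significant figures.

3.81 in

ΔR = 19.8 − 5.56 = 14.24 ft²·°F·h/BTU
L = ΔR / (R/in) = 14.24/3.74 = 3.807 in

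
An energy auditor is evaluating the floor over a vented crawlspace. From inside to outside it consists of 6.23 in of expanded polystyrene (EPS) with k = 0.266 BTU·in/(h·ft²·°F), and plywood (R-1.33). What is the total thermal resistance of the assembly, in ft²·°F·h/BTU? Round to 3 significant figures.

6.23/0.266 = 23.42
R_total = 23.42 + 1.33 = 24.75 ft²·°F·h/BTU

24.8 ft²·°F·h/BTU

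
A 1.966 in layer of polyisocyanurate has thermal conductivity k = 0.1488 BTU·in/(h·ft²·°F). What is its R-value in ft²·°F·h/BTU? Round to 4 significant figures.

13.21 ft²·°F·h/BTU

R = L/k = 1.966/0.1488 = 13.212 ft²·°F·h/BTU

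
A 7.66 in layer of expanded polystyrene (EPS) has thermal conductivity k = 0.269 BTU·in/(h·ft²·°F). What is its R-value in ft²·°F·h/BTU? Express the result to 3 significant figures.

28.5 ft²·°F·h/BTU

R = L/k = 7.66/0.269 = 28.48 ft²·°F·h/BTU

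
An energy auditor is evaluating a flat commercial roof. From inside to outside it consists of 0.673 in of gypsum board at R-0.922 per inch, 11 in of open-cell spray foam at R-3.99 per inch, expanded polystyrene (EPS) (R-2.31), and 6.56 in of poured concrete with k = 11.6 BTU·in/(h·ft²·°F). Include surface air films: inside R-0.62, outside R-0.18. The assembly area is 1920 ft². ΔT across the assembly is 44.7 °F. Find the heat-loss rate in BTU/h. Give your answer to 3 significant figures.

0.673 × 0.922 = 0.6205
11 × 3.99 = 43.89
6.56/11.6 = 0.5655
R_total = 0.62 + 0.6205 + 43.89 + 2.31 + 0.5655 + 0.18 = 48.19 ft²·°F·h/BTU
Q = A·ΔT/R = 1920 × 44.7 / 48.19 = 1781 BTU/h

1780 BTU/h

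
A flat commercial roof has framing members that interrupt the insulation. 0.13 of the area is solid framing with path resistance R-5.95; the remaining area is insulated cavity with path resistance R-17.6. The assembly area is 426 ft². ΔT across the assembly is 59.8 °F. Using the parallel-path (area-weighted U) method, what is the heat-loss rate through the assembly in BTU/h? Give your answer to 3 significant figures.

1820 BTU/h

U_eff = 0.87/17.6 + 0.13/5.95 = 0.04943 + 0.02185 = 0.07128
R_eff = 1/U_eff = 14.03 ft²·°F·h/BTU
Q = 426 × 59.8 / 14.03 = 1816 BTU/h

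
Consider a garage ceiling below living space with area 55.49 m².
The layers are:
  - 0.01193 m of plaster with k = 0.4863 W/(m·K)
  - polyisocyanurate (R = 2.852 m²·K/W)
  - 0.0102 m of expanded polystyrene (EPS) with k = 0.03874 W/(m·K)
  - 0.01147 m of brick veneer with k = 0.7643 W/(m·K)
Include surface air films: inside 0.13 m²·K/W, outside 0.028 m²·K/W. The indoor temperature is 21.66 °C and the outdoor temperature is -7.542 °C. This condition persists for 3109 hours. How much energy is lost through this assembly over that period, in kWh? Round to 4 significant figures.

1521 kWh

0.01193/0.4863 = 0.024532
0.0102/0.03874 = 0.26329
0.01147/0.7643 = 0.015007
R_total = 0.13 + 0.024532 + 2.852 + 0.26329 + 0.015007 + 0.028 = 3.3128 m²·K/W
Q = 55.49 × (21.66 − (-7.542)) / 3.3128 = 489.13 W
E = 489.13 W × 3109 h / 1000 = 1520.7 kWh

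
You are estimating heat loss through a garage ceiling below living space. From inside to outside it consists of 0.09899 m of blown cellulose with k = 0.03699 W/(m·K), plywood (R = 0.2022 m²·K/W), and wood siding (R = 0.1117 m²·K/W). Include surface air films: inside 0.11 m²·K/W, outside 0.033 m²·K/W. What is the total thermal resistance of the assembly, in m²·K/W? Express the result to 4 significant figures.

0.09899/0.03699 = 2.6761
R_total = 0.11 + 2.6761 + 0.2022 + 0.1117 + 0.033 = 3.133 m²·K/W

3.133 m²·K/W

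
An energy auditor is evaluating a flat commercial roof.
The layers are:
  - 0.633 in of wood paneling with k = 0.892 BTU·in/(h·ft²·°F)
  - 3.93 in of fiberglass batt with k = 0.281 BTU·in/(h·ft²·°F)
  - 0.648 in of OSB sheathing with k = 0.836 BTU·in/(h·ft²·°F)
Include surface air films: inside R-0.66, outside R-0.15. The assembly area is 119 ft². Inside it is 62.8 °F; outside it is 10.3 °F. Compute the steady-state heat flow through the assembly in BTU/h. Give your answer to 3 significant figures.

384 BTU/h

0.633/0.892 = 0.7096
3.93/0.281 = 13.99
0.648/0.836 = 0.7751
R_total = 0.66 + 0.7096 + 13.99 + 0.7751 + 0.15 = 16.28 ft²·°F·h/BTU
Q = A·ΔT/R = 119 × (62.8 − 10.3) / 16.28 = 383.7 BTU/h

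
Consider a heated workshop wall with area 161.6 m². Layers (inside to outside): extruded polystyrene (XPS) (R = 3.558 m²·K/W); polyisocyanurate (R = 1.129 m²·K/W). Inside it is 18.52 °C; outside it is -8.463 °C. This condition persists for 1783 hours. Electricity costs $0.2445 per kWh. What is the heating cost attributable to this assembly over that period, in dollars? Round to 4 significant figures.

R_total = 3.558 + 1.129 = 4.687 m²·K/W
Q = 161.6 × (18.52 − (-8.463)) / 4.687 = 930.33 W
E = 930.33 W × 1783 h / 1000 = 1658.8 kWh
Cost = 1658.8 × 0.2445 = $405.57

405.6 dollars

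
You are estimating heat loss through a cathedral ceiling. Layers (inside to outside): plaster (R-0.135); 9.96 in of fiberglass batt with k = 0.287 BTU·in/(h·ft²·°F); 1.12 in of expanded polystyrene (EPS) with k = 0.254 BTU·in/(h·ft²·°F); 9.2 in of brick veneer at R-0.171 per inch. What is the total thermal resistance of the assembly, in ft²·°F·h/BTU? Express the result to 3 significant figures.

40.8 ft²·°F·h/BTU

9.96/0.287 = 34.7
1.12/0.254 = 4.409
9.2 × 0.171 = 1.573
R_total = 0.135 + 34.7 + 4.409 + 1.573 = 40.82 ft²·°F·h/BTU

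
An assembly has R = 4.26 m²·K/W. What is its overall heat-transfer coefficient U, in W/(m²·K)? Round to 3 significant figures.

0.235 W/(m²·K)

U = 1/R = 1/4.26 = 0.2347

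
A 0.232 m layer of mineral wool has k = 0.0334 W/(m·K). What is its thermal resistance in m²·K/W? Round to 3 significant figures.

R = L/k = 0.232/0.0334 = 6.946 m²·K/W

6.95 m²·K/W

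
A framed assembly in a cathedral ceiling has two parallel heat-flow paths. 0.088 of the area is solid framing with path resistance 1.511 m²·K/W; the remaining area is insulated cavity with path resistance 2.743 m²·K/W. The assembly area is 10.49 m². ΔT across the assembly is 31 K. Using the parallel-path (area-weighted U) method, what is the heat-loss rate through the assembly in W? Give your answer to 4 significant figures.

127.1 W

U_eff = 0.912/2.743 + 0.088/1.511 = 0.33248 + 0.05824 = 0.39072
R_eff = 1/U_eff = 2.5594 m²·K/W
Q = 10.49 × 31 / 2.5594 = 127.06 W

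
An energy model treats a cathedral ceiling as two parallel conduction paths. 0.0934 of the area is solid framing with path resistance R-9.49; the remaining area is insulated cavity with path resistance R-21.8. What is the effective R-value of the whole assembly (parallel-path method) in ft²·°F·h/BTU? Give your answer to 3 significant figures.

U_eff = 0.9066/21.8 + 0.0934/9.49 = 0.04159 + 0.009842 = 0.05143
R_eff = 1/U_eff = 19.44 ft²·°F·h/BTU

19.4 ft²·°F·h/BTU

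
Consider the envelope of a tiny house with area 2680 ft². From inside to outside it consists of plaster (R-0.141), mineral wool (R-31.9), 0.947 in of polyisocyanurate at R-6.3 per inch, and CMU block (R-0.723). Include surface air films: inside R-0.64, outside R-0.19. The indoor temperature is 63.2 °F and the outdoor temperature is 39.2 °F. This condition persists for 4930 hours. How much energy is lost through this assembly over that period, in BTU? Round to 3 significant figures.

8020000 BTU

0.947 × 6.3 = 5.966
R_total = 0.64 + 0.141 + 31.9 + 5.966 + 0.723 + 0.19 = 39.56 ft²·°F·h/BTU
Q = 2680 × (63.2 − 39.2) / 39.56 = 1626 BTU/h
E = 1626 × 4930 = 8016000 BTU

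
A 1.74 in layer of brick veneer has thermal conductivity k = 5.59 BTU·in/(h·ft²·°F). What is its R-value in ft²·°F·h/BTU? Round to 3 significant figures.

0.311 ft²·°F·h/BTU

R = L/k = 1.74/5.59 = 0.3113 ft²·°F·h/BTU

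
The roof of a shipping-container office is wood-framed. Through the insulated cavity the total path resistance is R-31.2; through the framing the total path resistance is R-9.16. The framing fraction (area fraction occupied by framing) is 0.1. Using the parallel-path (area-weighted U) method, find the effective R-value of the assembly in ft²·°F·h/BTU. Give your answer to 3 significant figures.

25.1 ft²·°F·h/BTU

U_eff = 0.9/31.2 + 0.1/9.16 = 0.02885 + 0.01092 = 0.03976
R_eff = 1/U_eff = 25.15 ft²·°F·h/BTU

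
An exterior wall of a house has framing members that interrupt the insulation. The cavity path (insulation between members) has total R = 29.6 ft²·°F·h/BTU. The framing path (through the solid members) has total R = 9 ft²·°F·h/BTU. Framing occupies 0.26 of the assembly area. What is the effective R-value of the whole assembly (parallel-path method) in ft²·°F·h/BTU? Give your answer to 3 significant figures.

U_eff = 0.74/29.6 + 0.26/9 = 0.025 + 0.02889 = 0.05389
R_eff = 1/U_eff = 18.56 ft²·°F·h/BTU

18.6 ft²·°F·h/BTU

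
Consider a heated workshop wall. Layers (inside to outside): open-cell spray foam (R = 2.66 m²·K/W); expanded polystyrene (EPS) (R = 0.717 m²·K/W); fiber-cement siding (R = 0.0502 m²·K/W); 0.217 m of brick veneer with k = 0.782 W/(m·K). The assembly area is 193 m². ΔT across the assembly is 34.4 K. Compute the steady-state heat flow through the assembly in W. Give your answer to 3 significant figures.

1790 W

0.217/0.782 = 0.2775
R_total = 2.66 + 0.717 + 0.0502 + 0.2775 = 3.705 m²·K/W
Q = A·ΔT/R = 193 × 34.4 / 3.705 = 1792 W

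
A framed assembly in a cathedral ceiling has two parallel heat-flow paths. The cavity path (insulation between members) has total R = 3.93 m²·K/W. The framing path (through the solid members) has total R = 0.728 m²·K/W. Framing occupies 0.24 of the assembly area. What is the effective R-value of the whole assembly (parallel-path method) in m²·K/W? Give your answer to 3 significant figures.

U_eff = 0.76/3.93 + 0.24/0.728 = 0.1934 + 0.3297 = 0.5231
R_eff = 1/U_eff = 1.912 m²·K/W

1.91 m²·K/W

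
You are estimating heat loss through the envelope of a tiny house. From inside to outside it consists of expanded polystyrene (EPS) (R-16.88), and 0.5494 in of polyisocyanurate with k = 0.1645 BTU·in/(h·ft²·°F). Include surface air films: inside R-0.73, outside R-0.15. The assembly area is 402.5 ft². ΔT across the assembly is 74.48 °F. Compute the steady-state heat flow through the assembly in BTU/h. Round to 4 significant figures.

0.5494/0.1645 = 3.3398
R_total = 0.73 + 16.88 + 3.3398 + 0.15 = 21.1 ft²·°F·h/BTU
Q = A·ΔT/R = 402.5 × 74.48 / 21.1 = 1420.8 BTU/h

1421 BTU/h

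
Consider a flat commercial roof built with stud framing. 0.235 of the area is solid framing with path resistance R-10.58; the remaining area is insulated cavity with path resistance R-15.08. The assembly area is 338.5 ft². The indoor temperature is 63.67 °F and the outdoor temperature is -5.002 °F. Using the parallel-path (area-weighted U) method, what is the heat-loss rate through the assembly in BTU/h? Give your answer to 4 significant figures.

U_eff = 0.765/15.08 + 0.235/10.58 = 0.050729 + 0.022212 = 0.072941
R_eff = 1/U_eff = 13.71 ft²·°F·h/BTU
Q = 338.5 × (63.67 − (-5.002)) / 13.71 = 1695.6 BTU/h

1696 BTU/h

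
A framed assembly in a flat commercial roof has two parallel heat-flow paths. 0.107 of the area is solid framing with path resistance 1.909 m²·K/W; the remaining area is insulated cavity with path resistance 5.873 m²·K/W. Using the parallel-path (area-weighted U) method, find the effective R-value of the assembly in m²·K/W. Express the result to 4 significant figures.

4.805 m²·K/W

U_eff = 0.893/5.873 + 0.107/1.909 = 0.15205 + 0.05605 = 0.2081
R_eff = 1/U_eff = 4.8053 m²·K/W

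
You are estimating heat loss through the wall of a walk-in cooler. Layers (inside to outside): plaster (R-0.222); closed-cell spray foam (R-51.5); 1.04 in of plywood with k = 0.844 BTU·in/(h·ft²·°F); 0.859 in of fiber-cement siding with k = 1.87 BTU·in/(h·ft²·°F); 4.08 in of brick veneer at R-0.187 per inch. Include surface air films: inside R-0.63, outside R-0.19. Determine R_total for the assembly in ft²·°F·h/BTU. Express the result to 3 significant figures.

55.0 ft²·°F·h/BTU

1.04/0.844 = 1.232
0.859/1.87 = 0.4594
4.08 × 0.187 = 0.763
R_total = 0.63 + 0.222 + 51.5 + 1.232 + 0.4594 + 0.763 + 0.19 = 55 ft²·°F·h/BTU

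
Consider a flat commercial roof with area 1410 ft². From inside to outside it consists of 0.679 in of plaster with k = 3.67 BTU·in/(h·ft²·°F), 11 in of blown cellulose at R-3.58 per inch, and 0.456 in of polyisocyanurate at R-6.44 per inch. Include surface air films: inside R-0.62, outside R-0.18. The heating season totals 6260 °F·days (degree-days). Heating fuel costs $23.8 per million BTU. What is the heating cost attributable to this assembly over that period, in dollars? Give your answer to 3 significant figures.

116 dollars

0.679/3.67 = 0.185
11 × 3.58 = 39.38
0.456 × 6.44 = 2.937
R_total = 0.62 + 0.185 + 39.38 + 2.937 + 0.18 = 43.3 ft²·°F·h/BTU
E = A × HDD × 24 / R = 1410 × 6260 × 24 / 43.3 = 4892000 BTU
Cost = 4892000/10⁶ × 23.8 = $116.4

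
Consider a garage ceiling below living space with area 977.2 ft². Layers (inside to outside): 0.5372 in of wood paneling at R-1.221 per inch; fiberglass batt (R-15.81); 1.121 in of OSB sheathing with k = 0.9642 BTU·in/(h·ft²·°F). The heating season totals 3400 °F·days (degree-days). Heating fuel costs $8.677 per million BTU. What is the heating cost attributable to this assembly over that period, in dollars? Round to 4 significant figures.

0.5372 × 1.221 = 0.65592
1.121/0.9642 = 1.1626
R_total = 0.65592 + 15.81 + 1.1626 = 17.629 ft²·°F·h/BTU
E = A × HDD × 24 / R = 977.2 × 3400 × 24 / 17.629 = 4523300 BTU
Cost = 4523300/10⁶ × 8.677 = $39.249

39.25 dollars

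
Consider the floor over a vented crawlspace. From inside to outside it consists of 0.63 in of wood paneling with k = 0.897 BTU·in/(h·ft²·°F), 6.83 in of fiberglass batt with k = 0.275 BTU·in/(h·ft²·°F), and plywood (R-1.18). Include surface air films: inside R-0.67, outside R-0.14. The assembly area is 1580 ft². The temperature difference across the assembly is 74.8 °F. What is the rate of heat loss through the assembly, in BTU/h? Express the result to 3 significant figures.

0.63/0.897 = 0.7023
6.83/0.275 = 24.84
R_total = 0.67 + 0.7023 + 24.84 + 1.18 + 0.14 = 27.53 ft²·°F·h/BTU
Q = A·ΔT/R = 1580 × 74.8 / 27.53 = 4293 BTU/h

4290 BTU/h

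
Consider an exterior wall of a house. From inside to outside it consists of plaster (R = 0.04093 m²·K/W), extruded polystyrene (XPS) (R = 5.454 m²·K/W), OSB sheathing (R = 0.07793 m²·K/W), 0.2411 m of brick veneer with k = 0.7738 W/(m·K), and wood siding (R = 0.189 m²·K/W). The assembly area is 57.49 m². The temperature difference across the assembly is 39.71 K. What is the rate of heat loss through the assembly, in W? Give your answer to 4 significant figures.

0.2411/0.7738 = 0.31158
R_total = 0.04093 + 5.454 + 0.07793 + 0.31158 + 0.189 = 6.0734 m²·K/W
Q = A·ΔT/R = 57.49 × 39.71 / 6.0734 = 375.89 W

375.9 W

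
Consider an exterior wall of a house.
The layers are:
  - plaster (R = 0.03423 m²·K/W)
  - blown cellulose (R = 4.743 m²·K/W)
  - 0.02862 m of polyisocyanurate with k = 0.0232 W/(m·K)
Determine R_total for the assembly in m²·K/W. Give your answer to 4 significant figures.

6.011 m²·K/W

0.02862/0.0232 = 1.2336
R_total = 0.03423 + 4.743 + 1.2336 = 6.0109 m²·K/W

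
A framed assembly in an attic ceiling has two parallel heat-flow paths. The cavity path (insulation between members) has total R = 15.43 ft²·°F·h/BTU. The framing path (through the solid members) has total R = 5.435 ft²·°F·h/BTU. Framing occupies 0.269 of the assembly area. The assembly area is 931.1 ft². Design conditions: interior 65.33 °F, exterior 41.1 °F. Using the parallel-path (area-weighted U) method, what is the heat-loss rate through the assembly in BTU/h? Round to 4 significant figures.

2185 BTU/h

U_eff = 0.731/15.43 + 0.269/5.435 = 0.047375 + 0.049494 = 0.096869
R_eff = 1/U_eff = 10.323 ft²·°F·h/BTU
Q = 931.1 × (65.33 − 41.1) / 10.323 = 2185.4 BTU/h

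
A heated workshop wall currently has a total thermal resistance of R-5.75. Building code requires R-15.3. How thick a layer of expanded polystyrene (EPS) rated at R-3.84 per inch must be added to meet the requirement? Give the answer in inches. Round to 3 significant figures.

ΔR = 15.3 − 5.75 = 9.55 ft²·°F·h/BTU
L = ΔR / (R/in) = 9.55/3.84 = 2.487 in

2.49 in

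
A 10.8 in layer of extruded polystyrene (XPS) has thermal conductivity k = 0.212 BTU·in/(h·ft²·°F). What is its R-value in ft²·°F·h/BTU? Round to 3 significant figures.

50.9 ft²·°F·h/BTU

R = L/k = 10.8/0.212 = 50.94 ft²·°F·h/BTU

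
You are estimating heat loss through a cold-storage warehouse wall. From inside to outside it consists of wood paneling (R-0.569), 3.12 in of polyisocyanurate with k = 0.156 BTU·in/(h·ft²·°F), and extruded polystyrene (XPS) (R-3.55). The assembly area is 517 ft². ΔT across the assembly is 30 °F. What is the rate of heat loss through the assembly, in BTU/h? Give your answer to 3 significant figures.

643 BTU/h

3.12/0.156 = 20
R_total = 0.569 + 20 + 3.55 = 24.12 ft²·°F·h/BTU
Q = A·ΔT/R = 517 × 30 / 24.12 = 643.1 BTU/h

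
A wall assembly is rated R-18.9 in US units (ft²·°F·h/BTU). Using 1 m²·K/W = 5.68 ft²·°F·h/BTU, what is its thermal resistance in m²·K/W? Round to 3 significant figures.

3.33 m²·K/W

R_SI = 18.9/5.68 = 3.327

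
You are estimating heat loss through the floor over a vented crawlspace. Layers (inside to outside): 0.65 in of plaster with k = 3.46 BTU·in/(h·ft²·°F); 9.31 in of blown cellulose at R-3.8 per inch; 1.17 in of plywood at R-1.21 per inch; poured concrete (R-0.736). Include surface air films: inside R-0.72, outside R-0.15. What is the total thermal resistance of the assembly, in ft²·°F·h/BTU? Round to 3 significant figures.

0.65/3.46 = 0.1879
9.31 × 3.8 = 35.38
1.17 × 1.21 = 1.416
R_total = 0.72 + 0.1879 + 35.38 + 1.416 + 0.736 + 0.15 = 38.59 ft²·°F·h/BTU

38.6 ft²·°F·h/BTU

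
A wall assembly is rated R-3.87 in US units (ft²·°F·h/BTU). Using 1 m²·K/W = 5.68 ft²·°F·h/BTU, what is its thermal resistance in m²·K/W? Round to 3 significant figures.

0.681 m²·K/W

R_SI = 3.87/5.68 = 0.6813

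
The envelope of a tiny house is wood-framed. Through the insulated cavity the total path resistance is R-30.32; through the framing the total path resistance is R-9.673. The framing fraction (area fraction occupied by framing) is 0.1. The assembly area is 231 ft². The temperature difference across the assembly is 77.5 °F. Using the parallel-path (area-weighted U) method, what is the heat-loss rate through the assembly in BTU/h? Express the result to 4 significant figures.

716.5 BTU/h

U_eff = 0.9/30.32 + 0.1/9.673 = 0.029683 + 0.010338 = 0.040021
R_eff = 1/U_eff = 24.987 ft²·°F·h/BTU
Q = 231 × 77.5 / 24.987 = 716.48 BTU/h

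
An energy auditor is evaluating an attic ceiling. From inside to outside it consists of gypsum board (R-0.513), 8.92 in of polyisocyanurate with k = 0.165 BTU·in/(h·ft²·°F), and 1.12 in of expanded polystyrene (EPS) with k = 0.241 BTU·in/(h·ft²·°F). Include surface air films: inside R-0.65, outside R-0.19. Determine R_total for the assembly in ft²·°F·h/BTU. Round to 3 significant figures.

60.1 ft²·°F·h/BTU

8.92/0.165 = 54.06
1.12/0.241 = 4.647
R_total = 0.65 + 0.513 + 54.06 + 4.647 + 0.19 = 60.06 ft²·°F·h/BTU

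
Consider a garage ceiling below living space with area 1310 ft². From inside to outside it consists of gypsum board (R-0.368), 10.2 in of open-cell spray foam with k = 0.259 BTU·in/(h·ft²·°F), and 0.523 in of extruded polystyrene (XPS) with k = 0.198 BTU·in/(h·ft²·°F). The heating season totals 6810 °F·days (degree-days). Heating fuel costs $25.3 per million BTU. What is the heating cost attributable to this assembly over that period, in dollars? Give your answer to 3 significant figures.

10.2/0.259 = 39.38
0.523/0.198 = 2.641
R_total = 0.368 + 39.38 + 2.641 = 42.39 ft²·°F·h/BTU
E = A × HDD × 24 / R = 1310 × 6810 × 24 / 42.39 = 5051000 BTU
Cost = 5051000/10⁶ × 25.3 = $127.8

128 dollars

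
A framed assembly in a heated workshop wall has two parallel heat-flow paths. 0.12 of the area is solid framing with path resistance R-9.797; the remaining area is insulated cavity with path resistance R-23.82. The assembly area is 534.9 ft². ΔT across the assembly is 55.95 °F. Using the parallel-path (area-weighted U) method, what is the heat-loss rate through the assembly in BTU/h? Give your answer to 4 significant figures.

1472 BTU/h

U_eff = 0.88/23.82 + 0.12/9.797 = 0.036944 + 0.012249 = 0.049192
R_eff = 1/U_eff = 20.328 ft²·°F·h/BTU
Q = 534.9 × 55.95 / 20.328 = 1472.2 BTU/h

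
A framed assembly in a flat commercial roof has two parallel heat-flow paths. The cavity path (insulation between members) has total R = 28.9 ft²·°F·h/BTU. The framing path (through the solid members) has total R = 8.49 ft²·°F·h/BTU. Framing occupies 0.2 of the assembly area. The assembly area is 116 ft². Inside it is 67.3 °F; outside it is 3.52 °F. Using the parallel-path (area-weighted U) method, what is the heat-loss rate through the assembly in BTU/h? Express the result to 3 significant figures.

U_eff = 0.8/28.9 + 0.2/8.49 = 0.02768 + 0.02356 = 0.05124
R_eff = 1/U_eff = 19.52 ft²·°F·h/BTU
Q = 116 × (67.3 − 3.52) / 19.52 = 379.1 BTU/h

379 BTU/h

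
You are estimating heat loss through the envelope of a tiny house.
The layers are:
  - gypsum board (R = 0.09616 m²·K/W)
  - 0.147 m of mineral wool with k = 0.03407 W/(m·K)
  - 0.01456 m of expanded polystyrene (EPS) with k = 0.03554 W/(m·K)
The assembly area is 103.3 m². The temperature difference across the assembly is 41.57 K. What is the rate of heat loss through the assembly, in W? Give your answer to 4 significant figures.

890.8 W

0.147/0.03407 = 4.3146
0.01456/0.03554 = 0.40968
R_total = 0.09616 + 4.3146 + 0.40968 = 4.8205 m²·K/W
Q = A·ΔT/R = 103.3 × 41.57 / 4.8205 = 890.82 W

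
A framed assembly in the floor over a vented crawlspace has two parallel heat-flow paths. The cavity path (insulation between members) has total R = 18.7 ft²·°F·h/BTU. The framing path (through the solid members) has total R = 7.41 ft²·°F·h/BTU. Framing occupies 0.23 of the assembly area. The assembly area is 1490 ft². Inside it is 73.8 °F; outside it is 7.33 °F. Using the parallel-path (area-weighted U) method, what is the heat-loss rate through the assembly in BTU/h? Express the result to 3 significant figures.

U_eff = 0.77/18.7 + 0.23/7.41 = 0.04118 + 0.03104 = 0.07222
R_eff = 1/U_eff = 13.85 ft²·°F·h/BTU
Q = 1490 × (73.8 − 7.33) / 13.85 = 7152 BTU/h

7150 BTU/h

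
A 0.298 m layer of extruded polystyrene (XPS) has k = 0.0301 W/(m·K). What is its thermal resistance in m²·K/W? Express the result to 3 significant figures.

9.90 m²·K/W

R = L/k = 0.298/0.0301 = 9.9 m²·K/W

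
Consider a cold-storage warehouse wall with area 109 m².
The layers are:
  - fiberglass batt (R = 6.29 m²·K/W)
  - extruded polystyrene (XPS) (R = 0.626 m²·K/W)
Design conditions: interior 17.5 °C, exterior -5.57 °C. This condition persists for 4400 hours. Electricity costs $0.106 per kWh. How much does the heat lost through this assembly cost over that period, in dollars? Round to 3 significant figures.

170 dollars

R_total = 6.29 + 0.626 = 6.916 m²·K/W
Q = 109 × (17.5 − (-5.57)) / 6.916 = 363.6 W
E = 363.6 W × 4400 h / 1000 = 1600 kWh
Cost = 1600 × 0.106 = $169.6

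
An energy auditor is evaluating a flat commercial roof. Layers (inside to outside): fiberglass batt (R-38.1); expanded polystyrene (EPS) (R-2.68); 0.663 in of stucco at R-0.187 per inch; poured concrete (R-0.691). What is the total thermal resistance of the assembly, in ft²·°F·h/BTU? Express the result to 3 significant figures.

0.663 × 0.187 = 0.124
R_total = 38.1 + 2.68 + 0.124 + 0.691 = 41.59 ft²·°F·h/BTU

41.6 ft²·°F·h/BTU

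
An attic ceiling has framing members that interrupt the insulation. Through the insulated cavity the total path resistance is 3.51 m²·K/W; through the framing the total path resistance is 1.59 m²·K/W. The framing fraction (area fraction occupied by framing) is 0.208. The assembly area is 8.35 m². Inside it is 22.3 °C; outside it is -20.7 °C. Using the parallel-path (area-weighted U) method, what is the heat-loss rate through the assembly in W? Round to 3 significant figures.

128 W

U_eff = 0.792/3.51 + 0.208/1.59 = 0.2256 + 0.1308 = 0.3565
R_eff = 1/U_eff = 2.805 m²·K/W
Q = 8.35 × (22.3 − (-20.7)) / 2.805 = 128 W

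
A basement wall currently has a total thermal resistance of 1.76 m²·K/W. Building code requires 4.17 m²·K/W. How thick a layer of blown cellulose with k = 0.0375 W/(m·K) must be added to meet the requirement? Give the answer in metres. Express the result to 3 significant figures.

0.0904 m

ΔR = 4.17 − 1.76 = 2.41 m²·K/W
L = ΔR × k = 2.41 × 0.0375 = 0.09037 m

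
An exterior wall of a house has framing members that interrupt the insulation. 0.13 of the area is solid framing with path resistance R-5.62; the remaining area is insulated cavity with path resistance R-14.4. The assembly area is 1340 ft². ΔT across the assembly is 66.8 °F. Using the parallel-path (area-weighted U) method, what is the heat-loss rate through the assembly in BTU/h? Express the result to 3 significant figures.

U_eff = 0.87/14.4 + 0.13/5.62 = 0.06042 + 0.02313 = 0.08355
R_eff = 1/U_eff = 11.97 ft²·°F·h/BTU
Q = 1340 × 66.8 / 11.97 = 7479 BTU/h

7480 BTU/h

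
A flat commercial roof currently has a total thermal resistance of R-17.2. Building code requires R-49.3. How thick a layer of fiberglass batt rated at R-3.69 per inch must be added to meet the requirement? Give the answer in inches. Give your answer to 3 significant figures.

8.70 in

ΔR = 49.3 − 17.2 = 32.1 ft²·°F·h/BTU
L = ΔR / (R/in) = 32.1/3.69 = 8.699 in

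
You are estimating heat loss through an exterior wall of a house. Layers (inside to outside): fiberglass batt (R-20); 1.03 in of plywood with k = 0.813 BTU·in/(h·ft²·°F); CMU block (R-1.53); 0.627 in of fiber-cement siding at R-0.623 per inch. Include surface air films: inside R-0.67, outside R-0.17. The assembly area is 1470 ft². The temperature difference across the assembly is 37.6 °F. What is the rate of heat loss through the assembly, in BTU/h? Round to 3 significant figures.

1.03/0.813 = 1.267
0.627 × 0.623 = 0.3906
R_total = 0.67 + 20 + 1.267 + 1.53 + 0.3906 + 0.17 = 24.03 ft²·°F·h/BTU
Q = A·ΔT/R = 1470 × 37.6 / 24.03 = 2300 BTU/h

2300 BTU/h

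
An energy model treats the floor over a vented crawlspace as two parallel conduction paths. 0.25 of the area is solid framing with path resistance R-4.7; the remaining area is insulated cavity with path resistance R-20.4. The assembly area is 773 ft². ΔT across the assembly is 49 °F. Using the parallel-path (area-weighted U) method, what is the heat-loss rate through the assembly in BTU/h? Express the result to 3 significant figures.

U_eff = 0.75/20.4 + 0.25/4.7 = 0.03676 + 0.05319 = 0.08996
R_eff = 1/U_eff = 11.12 ft²·°F·h/BTU
Q = 773 × 49 / 11.12 = 3407 BTU/h

3410 BTU/h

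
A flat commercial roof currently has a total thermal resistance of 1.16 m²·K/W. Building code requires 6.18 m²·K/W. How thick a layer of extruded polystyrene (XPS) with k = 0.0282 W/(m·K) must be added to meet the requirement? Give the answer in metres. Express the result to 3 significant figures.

0.142 m

ΔR = 6.18 − 1.16 = 5.02 m²·K/W
L = ΔR × k = 5.02 × 0.0282 = 0.1416 m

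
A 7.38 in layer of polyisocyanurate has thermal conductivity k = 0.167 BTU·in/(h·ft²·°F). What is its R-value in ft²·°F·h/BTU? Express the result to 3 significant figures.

R = L/k = 7.38/0.167 = 44.19 ft²·°F·h/BTU

44.2 ft²·°F·h/BTU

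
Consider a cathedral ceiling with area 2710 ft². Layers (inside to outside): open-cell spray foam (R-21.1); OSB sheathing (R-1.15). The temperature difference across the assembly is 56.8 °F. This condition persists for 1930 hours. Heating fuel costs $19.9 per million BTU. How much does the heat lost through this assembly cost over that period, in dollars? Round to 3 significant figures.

266 dollars

R_total = 21.1 + 1.15 = 22.25 ft²·°F·h/BTU
Q = 2710 × 56.8 / 22.25 = 6918 BTU/h
E = 6918 × 1930 = 13350000 BTU
Cost = 13350000/10⁶ × 19.9 = $265.7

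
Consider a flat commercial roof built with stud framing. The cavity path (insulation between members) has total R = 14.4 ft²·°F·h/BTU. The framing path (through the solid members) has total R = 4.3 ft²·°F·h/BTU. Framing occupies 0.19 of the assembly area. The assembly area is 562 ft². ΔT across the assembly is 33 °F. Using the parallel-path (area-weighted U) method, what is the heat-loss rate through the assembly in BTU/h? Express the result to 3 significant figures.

1860 BTU/h

U_eff = 0.81/14.4 + 0.19/4.3 = 0.05625 + 0.04419 = 0.1004
R_eff = 1/U_eff = 9.957 ft²·°F·h/BTU
Q = 562 × 33 / 9.957 = 1863 BTU/h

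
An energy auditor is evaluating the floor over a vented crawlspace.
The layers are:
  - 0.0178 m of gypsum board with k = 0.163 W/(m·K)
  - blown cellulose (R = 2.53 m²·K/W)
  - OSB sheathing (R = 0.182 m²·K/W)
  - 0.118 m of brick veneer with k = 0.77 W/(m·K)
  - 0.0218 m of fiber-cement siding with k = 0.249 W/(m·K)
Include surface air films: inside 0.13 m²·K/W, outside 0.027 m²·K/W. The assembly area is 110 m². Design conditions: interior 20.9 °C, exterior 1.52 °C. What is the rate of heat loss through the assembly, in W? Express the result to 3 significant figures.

662 W

0.0178/0.163 = 0.1092
0.118/0.77 = 0.1532
0.0218/0.249 = 0.08755
R_total = 0.13 + 0.1092 + 2.53 + 0.182 + 0.1532 + 0.08755 + 0.027 = 3.219 m²·K/W
Q = A·ΔT/R = 110 × (20.9 − 1.52) / 3.219 = 662.3 W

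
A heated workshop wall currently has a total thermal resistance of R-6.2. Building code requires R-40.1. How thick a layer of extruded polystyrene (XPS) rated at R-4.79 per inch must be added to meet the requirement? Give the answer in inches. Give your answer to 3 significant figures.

ΔR = 40.1 − 6.2 = 33.9 ft²·°F·h/BTU
L = ΔR / (R/in) = 33.9/4.79 = 7.077 in

7.08 in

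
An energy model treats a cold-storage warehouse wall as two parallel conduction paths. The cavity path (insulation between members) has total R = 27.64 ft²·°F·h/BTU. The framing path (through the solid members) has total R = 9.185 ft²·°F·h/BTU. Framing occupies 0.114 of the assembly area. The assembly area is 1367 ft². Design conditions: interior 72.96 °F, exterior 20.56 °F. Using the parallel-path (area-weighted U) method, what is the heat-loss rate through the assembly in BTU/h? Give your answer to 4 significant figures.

3185 BTU/h

U_eff = 0.886/27.64 + 0.114/9.185 = 0.032055 + 0.012412 = 0.044467
R_eff = 1/U_eff = 22.489 ft²·°F·h/BTU
Q = 1367 × (72.96 − 20.56) / 22.489 = 3185.2 BTU/h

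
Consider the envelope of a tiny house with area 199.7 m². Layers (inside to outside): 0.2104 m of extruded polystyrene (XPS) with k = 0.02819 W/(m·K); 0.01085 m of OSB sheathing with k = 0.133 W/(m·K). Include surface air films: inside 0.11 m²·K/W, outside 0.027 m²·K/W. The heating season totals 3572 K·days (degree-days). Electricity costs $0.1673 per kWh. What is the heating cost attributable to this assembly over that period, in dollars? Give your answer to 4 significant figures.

0.2104/0.02819 = 7.4636
0.01085/0.133 = 0.081579
R_total = 0.11 + 7.4636 + 0.081579 + 0.027 = 7.6822 m²·K/W
E = A × HDD × 24 / R / 1000 = 199.7 × 3572 × 24 / 7.6822 / 1000 = 2228.5 kWh
Cost = 2228.5 × 0.1673 = $372.83

372.8 dollars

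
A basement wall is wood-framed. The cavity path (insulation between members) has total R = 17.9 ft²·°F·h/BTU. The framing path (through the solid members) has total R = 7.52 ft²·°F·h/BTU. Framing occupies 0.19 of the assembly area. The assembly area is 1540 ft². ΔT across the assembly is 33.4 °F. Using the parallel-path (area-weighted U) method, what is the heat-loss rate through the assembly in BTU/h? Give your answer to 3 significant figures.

U_eff = 0.81/17.9 + 0.19/7.52 = 0.04525 + 0.02527 = 0.07052
R_eff = 1/U_eff = 14.18 ft²·°F·h/BTU
Q = 1540 × 33.4 / 14.18 = 3627 BTU/h

3630 BTU/h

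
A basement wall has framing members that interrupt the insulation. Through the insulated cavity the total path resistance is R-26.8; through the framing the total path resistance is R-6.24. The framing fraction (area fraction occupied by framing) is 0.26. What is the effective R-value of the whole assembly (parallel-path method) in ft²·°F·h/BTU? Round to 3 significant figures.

U_eff = 0.74/26.8 + 0.26/6.24 = 0.02761 + 0.04167 = 0.06928
R_eff = 1/U_eff = 14.43 ft²·°F·h/BTU

14.4 ft²·°F·h/BTU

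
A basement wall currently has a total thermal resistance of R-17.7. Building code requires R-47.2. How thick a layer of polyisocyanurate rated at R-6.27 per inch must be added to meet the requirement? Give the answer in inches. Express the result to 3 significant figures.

ΔR = 47.2 − 17.7 = 29.5 ft²·°F·h/BTU
L = ΔR / (R/in) = 29.5/6.27 = 4.705 in

4.70 in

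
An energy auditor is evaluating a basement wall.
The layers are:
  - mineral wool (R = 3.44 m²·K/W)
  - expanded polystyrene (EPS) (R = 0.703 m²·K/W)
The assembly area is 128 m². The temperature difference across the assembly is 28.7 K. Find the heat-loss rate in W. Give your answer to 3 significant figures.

R_total = 3.44 + 0.703 = 4.143 m²·K/W
Q = A·ΔT/R = 128 × 28.7 / 4.143 = 886.7 W

887 W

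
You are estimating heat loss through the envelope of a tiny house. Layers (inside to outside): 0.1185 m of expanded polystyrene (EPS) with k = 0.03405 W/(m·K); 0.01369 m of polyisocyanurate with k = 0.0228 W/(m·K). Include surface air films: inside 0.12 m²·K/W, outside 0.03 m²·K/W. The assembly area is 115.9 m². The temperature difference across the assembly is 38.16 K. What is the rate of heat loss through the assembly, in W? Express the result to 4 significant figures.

1045 W

0.1185/0.03405 = 3.4802
0.01369/0.0228 = 0.60044
R_total = 0.12 + 3.4802 + 0.60044 + 0.03 = 4.2306 m²·K/W
Q = A·ΔT/R = 115.9 × 38.16 / 4.2306 = 1045.4 W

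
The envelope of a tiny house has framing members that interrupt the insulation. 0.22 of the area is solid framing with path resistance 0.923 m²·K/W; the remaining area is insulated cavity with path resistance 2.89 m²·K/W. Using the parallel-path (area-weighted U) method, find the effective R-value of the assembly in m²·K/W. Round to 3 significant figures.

U_eff = 0.78/2.89 + 0.22/0.923 = 0.2699 + 0.2384 = 0.5082
R_eff = 1/U_eff = 1.968 m²·K/W

1.97 m²·K/W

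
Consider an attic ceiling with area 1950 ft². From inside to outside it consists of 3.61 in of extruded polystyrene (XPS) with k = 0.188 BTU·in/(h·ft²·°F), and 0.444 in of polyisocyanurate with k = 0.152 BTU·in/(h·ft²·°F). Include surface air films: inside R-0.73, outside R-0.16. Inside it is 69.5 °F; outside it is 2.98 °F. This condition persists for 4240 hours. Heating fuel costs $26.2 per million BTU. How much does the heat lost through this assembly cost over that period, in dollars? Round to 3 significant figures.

3.61/0.188 = 19.2
0.444/0.152 = 2.921
R_total = 0.73 + 19.2 + 2.921 + 0.16 = 23.01 ft²·°F·h/BTU
Q = 1950 × (69.5 − 2.98) / 23.01 = 5637 BTU/h
E = 5637 × 4240 = 23900000 BTU
Cost = 23900000/10⁶ × 26.2 = $626.1

626 dollars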